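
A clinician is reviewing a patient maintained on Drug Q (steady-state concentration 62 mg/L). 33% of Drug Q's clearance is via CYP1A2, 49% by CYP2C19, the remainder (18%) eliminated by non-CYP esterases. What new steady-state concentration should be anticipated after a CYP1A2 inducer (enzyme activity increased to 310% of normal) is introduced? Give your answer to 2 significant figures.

37 mg/L

The CYP1A2 pathway (33% of clearance) rises to 3.1× activity: 0.33 × 3.1 = 1.023.
CYP2C19 (49%) and the residual 18% are unaffected.
New clearance relative to baseline: 1.023 + 0.49 + 0.18 = 1.693.
New steady-state concentration = baseline ÷ relative clearance = 62 / 1.693 = 37 mg/L.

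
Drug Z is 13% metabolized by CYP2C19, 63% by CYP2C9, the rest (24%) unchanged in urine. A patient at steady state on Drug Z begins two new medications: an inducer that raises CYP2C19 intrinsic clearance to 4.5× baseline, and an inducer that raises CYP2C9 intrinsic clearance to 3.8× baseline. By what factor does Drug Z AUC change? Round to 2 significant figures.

The CYP2C19 pathway (13% of clearance) rises to 4.5× activity: 0.13 × 4.5 = 0.585.
The CYP2C9 pathway (63% of clearance) is boosted to 3.8× activity: 0.63 × 3.8 = 2.394.
Non-CYP routes (24%) are unchanged.
CL_new/CL_old = 0.585 + 2.394 + 0.24 = 3.219.
Because AUC varies inversely with clearance, the combined effect is 1 / 3.219 = 0.31.

0.31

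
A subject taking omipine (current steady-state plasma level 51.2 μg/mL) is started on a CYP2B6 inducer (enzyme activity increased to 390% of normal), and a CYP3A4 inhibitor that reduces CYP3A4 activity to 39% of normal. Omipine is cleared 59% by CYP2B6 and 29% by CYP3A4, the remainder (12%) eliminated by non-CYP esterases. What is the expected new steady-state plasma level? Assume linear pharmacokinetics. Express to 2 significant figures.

The CYP2B6 pathway (59% of clearance) is boosted to 3.9× activity: 0.59 × 3.9 = 2.301.
The CYP3A4 pathway (29% of clearance) is reduced to 0.39× activity: 0.29 × 0.39 = 0.1131.
Non-CYP routes (12%) are unchanged.
CL_new/CL_old = 2.301 + 0.1131 + 0.12 = 2.5341.
New steady-state plasma level = 51.2 / 2.5341 = 20 μg/mL (concentration scales inversely with clearance).

20 μg/mL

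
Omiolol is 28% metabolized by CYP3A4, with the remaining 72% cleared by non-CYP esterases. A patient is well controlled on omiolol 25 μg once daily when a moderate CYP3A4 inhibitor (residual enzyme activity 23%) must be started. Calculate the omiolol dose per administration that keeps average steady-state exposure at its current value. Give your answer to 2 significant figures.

20 μg

CYP3A4: 0.28 × 0.23 = 0.0644
Other: 0.72 (unchanged)
Relative clearance = 0.0644 + 0.72 = 0.7844.
Exposure is unchanged when dose changes in proportion to clearance. New dose = 25 μg × 0.7844 = 20 μg.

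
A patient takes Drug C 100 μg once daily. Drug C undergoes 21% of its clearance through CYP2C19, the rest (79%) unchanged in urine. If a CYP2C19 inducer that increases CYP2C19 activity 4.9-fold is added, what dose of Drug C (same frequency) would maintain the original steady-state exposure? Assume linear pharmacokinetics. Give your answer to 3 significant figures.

182 μg

CYP2C19: 0.21 × 4.9 = 1.029
Other: 0.79 (unchanged)
New clearance relative to baseline: 1.029 + 0.79 = 1.819.
Css,avg = (dose rate)/CL, so holding Css fixed requires dose ∝ CL: 100 × 1.819 = 182 μg.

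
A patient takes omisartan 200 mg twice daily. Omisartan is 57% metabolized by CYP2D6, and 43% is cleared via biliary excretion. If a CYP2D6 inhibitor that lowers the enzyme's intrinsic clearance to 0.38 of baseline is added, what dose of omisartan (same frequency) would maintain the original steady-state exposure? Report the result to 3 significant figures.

129 mg

The CYP2D6 pathway (57% of clearance) falls to 0.38× activity: 0.57 × 0.38 = 0.2166.
The remaining 43% of clearance is unaffected.
New clearance relative to baseline: 0.2166 + 0.43 = 0.6466.
To maintain the same steady-state level, dose must scale with clearance: new dose = 200 × 0.6466 = 129 mg.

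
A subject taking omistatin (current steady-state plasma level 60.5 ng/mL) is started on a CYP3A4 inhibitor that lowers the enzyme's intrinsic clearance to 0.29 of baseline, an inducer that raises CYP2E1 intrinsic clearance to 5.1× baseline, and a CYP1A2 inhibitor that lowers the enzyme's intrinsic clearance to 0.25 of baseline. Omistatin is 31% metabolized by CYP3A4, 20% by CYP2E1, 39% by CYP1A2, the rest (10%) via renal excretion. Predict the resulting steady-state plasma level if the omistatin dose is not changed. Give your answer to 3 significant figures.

CYP3A4: 0.31 × 0.29 = 0.0899
CYP2E1: 0.2 × 5.1 = 1.02
CYP1A2: 0.39 × 0.25 = 0.0975
Other: 0.1 (unchanged)
New clearance relative to baseline: 0.0899 + 1.02 + 0.0975 + 0.1 = 1.3074.
New steady-state plasma level = 60.5 / 1.3074 = 46.3 ng/mL (concentration scales inversely with clearance).

46.3 ng/mL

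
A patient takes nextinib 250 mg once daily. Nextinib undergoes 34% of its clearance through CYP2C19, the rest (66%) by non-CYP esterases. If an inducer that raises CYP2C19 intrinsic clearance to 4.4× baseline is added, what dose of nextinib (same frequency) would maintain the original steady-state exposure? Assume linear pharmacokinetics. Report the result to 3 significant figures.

539 mg

The CYP2C19 pathway (34% of clearance) is boosted to 4.4× activity: 0.34 × 4.4 = 1.496.
Non-CYP routes (66%) are unchanged.
CL_new/CL_old = 1.496 + 0.66 = 2.156.
Css,avg = (dose rate)/CL, so holding Css fixed requires dose ∝ CL: 250 × 2.156 = 539 mg.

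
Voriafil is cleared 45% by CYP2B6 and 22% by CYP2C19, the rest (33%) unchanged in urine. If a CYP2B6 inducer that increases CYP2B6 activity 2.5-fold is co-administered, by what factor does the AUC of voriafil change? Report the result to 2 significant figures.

0.60

The CYP2B6 pathway (45% of clearance) increases to 2.5× activity: 0.45 × 2.5 = 1.125.
CYP2C19 (22%) and the residual 33% are unaffected.
New clearance relative to baseline: 1.125 + 0.22 + 0.33 = 1.675.
AUC ratio = CL_old/CL_new = 1 / 1.675 = 0.60.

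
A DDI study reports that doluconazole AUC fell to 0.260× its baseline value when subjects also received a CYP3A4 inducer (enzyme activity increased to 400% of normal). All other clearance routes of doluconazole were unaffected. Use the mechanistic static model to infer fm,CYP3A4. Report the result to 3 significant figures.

Call the CYP3A4 fraction fm. After the interaction, CL_new/CL_old = fm × 4 + (1 − fm).
AUC ratio = 1 / (new CL fraction), so new CL fraction = 1 / 0.260 = 3.846.
fm × 4 + 1 − fm = 3.846  ⇒  fm × (4 − 1) = 2.846  ⇒  fm = 0.949.

0.949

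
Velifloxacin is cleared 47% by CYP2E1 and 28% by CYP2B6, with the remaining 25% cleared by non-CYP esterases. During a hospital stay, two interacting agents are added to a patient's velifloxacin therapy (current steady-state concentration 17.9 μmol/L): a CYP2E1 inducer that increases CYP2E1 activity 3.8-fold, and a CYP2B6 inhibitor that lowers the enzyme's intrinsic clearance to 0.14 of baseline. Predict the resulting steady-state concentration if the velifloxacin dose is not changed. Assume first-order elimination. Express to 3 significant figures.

CYP2E1: 0.47 × 3.8 = 1.786
CYP2B6: 0.28 × 0.14 = 0.0392
Other: 0.25 (unchanged)
Relative clearance = 1.786 + 0.0392 + 0.25 = 2.0752.
New steady-state concentration = 17.9 / 2.0752 = 8.63 μmol/L (concentration scales inversely with clearance).

8.63 μmol/L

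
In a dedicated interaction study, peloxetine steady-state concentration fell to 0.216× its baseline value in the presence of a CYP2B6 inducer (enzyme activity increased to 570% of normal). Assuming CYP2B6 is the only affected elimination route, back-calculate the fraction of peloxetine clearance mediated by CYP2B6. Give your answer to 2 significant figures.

0.77

Let x = fm,CYP2B6. Because steady-state concentration ∝ 1/CL, relative clearance rose to 1/0.216 = 4.63.
Only the CYP2B6 route changed, so 4.63 = x·5.7 + (1 − x), giving x = 0.77.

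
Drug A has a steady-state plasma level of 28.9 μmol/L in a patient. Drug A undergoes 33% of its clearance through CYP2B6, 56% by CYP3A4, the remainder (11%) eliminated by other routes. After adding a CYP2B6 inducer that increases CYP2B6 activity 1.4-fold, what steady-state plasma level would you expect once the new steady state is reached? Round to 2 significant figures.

CYP2B6: 0.33 × 1.4 = 0.462
CYP3A4: 0.56 (unchanged)
Other: 0.11 (unchanged)
Relative clearance = 0.462 + 0.56 + 0.11 = 1.132.
Steady-state plasma level ∝ 1/CL, so new value = 28.9 / 1.132 = 26 μmol/L.

26 μmol/L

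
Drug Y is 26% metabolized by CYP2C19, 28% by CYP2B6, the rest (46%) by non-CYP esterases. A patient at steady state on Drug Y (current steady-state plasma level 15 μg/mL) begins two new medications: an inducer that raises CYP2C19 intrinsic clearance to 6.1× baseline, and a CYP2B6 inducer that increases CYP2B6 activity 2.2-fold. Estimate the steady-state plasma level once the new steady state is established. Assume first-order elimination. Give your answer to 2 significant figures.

The CYP2C19 pathway (26% of clearance) rises to 6.1× activity: 0.26 × 6.1 = 1.586.
The CYP2B6 pathway (28% of clearance) is boosted to 2.2× activity: 0.28 × 2.2 = 0.616.
The remaining 46% of clearance is unaffected.
New clearance relative to baseline: 1.586 + 0.616 + 0.46 = 2.662.
New steady-state plasma level = 15 / 2.662 = 5.6 μg/mL (concentration scales inversely with clearance).

5.6 μg/mL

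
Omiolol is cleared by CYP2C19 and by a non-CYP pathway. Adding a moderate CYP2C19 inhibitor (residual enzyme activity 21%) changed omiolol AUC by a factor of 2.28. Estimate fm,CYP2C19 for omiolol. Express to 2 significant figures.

Let x = fm,CYP2C19. Because AUC ∝ 1/CL, relative clearance fell to 1/2.28 = 0.4386.
Setting x·0.21 + (1 − x) = 0.4386 and solving: x = (0.4386 − 1)/(0.21 − 1) = 0.71.

0.71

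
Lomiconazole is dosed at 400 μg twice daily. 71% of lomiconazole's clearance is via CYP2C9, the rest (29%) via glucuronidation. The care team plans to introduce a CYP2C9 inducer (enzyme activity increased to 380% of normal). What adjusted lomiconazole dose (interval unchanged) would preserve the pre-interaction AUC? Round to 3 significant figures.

CYP2C9: 0.71 × 3.8 = 2.698
Other: 0.29 (unchanged)
Relative clearance = 2.698 + 0.29 = 2.988.
To maintain the same steady-state level, dose must scale with clearance: new dose = 400 × 2.988 = 1.20 × 10³ μg.

1.20 × 10³ μg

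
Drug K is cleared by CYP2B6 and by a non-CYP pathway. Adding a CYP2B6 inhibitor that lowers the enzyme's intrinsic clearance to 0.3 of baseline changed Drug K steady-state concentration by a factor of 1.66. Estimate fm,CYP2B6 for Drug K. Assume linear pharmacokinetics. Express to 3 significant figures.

CL'/CL = 1 / 1.66 = 0.6024
0.3·fm + (1 − fm) = 0.6024
fm = (0.6024 − 1) / (0.3 − 1) = 0.568

0.568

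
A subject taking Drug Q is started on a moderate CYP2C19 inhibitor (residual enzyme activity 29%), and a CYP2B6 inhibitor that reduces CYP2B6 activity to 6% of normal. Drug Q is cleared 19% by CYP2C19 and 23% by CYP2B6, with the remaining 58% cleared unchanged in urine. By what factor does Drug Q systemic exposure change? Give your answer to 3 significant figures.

CYP2C19: 0.19 × 0.29 = 0.0551
CYP2B6: 0.23 × 0.06 = 0.0138
Other: 0.58 (unchanged)
CL_new/CL_old = 0.0551 + 0.0138 + 0.58 = 0.6489.
Because systemic exposure varies inversely with clearance, the combined effect is 1 / 0.6489 = 1.54.

1.54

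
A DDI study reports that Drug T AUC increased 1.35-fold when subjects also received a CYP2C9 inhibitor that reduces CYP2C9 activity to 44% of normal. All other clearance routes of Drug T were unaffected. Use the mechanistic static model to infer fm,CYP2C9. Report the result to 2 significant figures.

Let x = fm,CYP2C9. Because AUC ∝ 1/CL, relative clearance fell to 1/1.35 = 0.7407.
Setting x·0.44 + (1 − x) = 0.7407 and solving: x = (0.7407 − 1)/(0.44 − 1) = 0.46.

0.46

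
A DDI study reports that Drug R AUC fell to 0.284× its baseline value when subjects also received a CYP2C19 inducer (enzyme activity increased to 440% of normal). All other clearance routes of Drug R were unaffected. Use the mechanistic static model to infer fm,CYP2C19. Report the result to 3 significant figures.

0.742

CL'/CL = 1 / 0.284 = 3.521
4.4·fm + (1 − fm) = 3.521
fm = (3.521 − 1) / (4.4 − 1) = 0.742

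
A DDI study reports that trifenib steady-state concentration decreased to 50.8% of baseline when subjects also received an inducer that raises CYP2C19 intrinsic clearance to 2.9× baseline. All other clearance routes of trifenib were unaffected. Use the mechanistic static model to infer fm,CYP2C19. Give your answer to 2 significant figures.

0.51

CL'/CL = 1 / 0.508 = 1.969
2.9·fm + (1 − fm) = 1.969
fm = (1.969 − 1) / (2.9 − 1) = 0.51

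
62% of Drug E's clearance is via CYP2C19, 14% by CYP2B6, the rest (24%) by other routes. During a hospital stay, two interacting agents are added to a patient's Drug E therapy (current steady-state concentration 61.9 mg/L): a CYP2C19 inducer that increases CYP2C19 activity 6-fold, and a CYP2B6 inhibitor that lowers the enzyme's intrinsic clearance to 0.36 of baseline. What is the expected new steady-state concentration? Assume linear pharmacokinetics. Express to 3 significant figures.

The CYP2C19 pathway (62% of clearance) rises to 6× activity: 0.62 × 6 = 3.72.
The CYP2B6 pathway (14% of clearance) drops to 0.36× activity: 0.14 × 0.36 = 0.0504.
The remaining 24% of clearance is unaffected.
Relative clearance = 3.72 + 0.0504 + 0.24 = 4.0104.
Dividing the baseline by the relative clearance: 61.9 / 4.0104 = 15.4 mg/L.

15.4 mg/L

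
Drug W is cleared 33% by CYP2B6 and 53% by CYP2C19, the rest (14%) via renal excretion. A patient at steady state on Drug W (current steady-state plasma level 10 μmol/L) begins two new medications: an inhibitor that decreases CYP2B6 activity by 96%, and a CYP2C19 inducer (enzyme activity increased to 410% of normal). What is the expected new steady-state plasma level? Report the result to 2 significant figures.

4.3 μmol/L

CYP2B6: 0.33 × 0.04 = 0.0132
CYP2C19: 0.53 × 4.1 = 2.173
Other: 0.14 (unchanged)
CL_new/CL_old = 0.0132 + 2.173 + 0.14 = 2.3262.
New steady-state plasma level = 10 / 2.3262 = 4.3 μmol/L (concentration scales inversely with clearance).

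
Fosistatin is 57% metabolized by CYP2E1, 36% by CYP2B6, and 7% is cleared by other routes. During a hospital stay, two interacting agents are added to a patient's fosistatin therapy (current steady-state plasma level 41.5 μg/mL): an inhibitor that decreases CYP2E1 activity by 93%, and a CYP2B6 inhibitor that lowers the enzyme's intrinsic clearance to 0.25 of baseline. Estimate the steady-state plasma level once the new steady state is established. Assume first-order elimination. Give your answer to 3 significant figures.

208 μg/mL

CYP2E1: 0.57 × 0.07 = 0.0399
CYP2B6: 0.36 × 0.25 = 0.09
Other: 0.07 (unchanged)
Relative clearance = 0.0399 + 0.09 + 0.07 = 0.1999.
Dividing the baseline by the relative clearance: 41.5 / 0.1999 = 208 μg/mL.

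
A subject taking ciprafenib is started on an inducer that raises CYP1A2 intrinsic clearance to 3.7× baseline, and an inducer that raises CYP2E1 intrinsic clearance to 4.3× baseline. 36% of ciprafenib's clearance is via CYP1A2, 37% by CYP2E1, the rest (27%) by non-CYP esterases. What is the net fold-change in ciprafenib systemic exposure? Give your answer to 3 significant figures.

CYP1A2: 0.36 × 3.7 = 1.332
CYP2E1: 0.37 × 4.3 = 1.591
Other: 0.27 (unchanged)
Relative clearance = 1.332 + 1.591 + 0.27 = 3.193.
Because systemic exposure varies inversely with clearance, the combined effect is 1 / 3.193 = 0.313.

0.313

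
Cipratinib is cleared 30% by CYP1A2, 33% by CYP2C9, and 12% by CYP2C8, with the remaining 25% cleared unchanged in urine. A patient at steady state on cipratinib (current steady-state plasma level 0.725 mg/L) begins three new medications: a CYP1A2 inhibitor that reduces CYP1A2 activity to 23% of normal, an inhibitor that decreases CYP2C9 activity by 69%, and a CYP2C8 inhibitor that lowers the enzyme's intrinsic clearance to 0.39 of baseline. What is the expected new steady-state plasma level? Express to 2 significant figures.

The CYP1A2 pathway (30% of clearance) is reduced to 0.23× activity: 0.3 × 0.23 = 0.069.
The CYP2C9 pathway (33% of clearance) drops to 0.31× activity: 0.33 × 0.31 = 0.1023.
The CYP2C8 pathway (12% of clearance) falls to 0.39× activity: 0.12 × 0.39 = 0.0468.
The remaining 25% of clearance is unaffected.
CL_new/CL_old = 0.069 + 0.1023 + 0.0468 + 0.25 = 0.4681.
New steady-state plasma level = 0.725 / 0.4681 = 1.5 mg/L (concentration scales inversely with clearance).

1.5 mg/L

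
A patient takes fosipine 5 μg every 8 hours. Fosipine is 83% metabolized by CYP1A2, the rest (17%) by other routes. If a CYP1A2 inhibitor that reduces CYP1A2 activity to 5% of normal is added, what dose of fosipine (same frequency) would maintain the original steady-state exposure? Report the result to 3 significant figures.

1.06 μg

The CYP1A2 pathway (83% of clearance) falls to 0.05× activity: 0.83 × 0.05 = 0.0415.
The remaining 17% of clearance is unaffected.
New clearance relative to baseline: 0.0415 + 0.17 = 0.2115.
Exposure is unchanged when dose changes in proportion to clearance. New dose = 5 μg × 0.2115 = 1.06 μg.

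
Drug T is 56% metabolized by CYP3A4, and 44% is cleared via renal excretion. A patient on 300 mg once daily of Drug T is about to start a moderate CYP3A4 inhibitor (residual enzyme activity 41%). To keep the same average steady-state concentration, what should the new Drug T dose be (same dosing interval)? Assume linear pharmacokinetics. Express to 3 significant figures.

CYP3A4: 0.56 × 0.41 = 0.2296
Other: 0.44 (unchanged)
New clearance relative to baseline: 0.2296 + 0.44 = 0.6696.
Exposure is unchanged when dose changes in proportion to clearance. New dose = 300 mg × 0.6696 = 201 mg.

201 mg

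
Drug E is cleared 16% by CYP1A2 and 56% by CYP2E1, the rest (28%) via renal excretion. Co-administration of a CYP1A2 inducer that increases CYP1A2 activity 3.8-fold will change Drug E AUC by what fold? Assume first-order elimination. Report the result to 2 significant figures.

CYP1A2: 0.16 × 3.8 = 0.608
CYP2E1: 0.56 (unchanged)
Other: 0.28 (unchanged)
CL_new/CL_old = 0.608 + 0.56 + 0.28 = 1.448.
Since AUC ∝ 1/CL, the ratio is 1 / 1.448 = 0.69.

0.69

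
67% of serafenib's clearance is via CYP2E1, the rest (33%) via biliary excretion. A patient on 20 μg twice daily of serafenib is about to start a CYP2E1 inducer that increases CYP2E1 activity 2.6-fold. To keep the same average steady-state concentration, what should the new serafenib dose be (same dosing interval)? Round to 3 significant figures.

41.4 μg

The CYP2E1 pathway (67% of clearance) increases to 2.6× activity: 0.67 × 2.6 = 1.742.
Non-CYP routes (33%) are unchanged.
CL_new/CL_old = 1.742 + 0.33 = 2.072.
Exposure is unchanged when dose changes in proportion to clearance. New dose = 20 μg × 2.072 = 41.4 μg.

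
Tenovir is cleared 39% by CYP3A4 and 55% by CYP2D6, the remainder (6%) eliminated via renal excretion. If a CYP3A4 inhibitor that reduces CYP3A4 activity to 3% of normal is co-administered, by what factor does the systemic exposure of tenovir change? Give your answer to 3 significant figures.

1.61

The CYP3A4 pathway (39% of clearance) drops to 0.03× activity: 0.39 × 0.03 = 0.0117.
CYP2D6 (55%) and the residual 6% are unaffected.
CL_new/CL_old = 0.0117 + 0.55 + 0.06 = 0.6217.
Systemic exposure is inversely proportional to clearance, so the fold-change is 1 / 0.6217 = 1.61.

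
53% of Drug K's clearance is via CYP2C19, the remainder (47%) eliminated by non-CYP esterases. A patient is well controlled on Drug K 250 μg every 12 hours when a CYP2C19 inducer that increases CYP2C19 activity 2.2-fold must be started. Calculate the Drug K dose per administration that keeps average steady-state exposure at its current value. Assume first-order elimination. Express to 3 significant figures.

409 μg

The CYP2C19 pathway (53% of clearance) increases to 2.2× activity: 0.53 × 2.2 = 1.166.
The remaining 47% of clearance is unaffected.
Relative clearance = 1.166 + 0.47 = 1.636.
Css,avg = (dose rate)/CL, so holding Css fixed requires dose ∝ CL: 250 × 1.636 = 409 μg.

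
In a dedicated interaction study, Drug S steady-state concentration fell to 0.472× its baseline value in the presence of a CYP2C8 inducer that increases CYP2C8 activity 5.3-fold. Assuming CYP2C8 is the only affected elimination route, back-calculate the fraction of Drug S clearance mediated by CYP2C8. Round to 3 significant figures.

CL'/CL = 1 / 0.472 = 2.119
5.3·fm + (1 − fm) = 2.119
fm = (2.119 − 1) / (5.3 − 1) = 0.260

0.260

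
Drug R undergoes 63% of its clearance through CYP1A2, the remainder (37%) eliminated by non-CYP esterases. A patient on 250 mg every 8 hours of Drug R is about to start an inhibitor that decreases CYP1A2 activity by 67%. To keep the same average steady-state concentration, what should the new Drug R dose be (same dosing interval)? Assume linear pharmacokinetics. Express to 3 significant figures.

144 mg

CYP1A2: 0.63 × 0.33 = 0.2079
Other: 0.37 (unchanged)
New clearance relative to baseline: 0.2079 + 0.37 = 0.5779.
Exposure is unchanged when dose changes in proportion to clearance. New dose = 250 mg × 0.5779 = 144 mg.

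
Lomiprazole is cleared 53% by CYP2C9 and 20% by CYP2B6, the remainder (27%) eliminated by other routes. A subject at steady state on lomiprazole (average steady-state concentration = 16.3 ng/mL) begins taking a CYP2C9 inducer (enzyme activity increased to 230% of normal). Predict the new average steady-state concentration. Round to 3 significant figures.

CYP2C9: 0.53 × 2.3 = 1.219
CYP2B6: 0.2 (unchanged)
Other: 0.27 (unchanged)
Relative clearance = 1.219 + 0.2 + 0.27 = 1.689.
With dosing unchanged, average steady-state concentration scales as 1/CL: 16.3 / 1.689 = 9.65 ng/mL.

9.65 ng/mL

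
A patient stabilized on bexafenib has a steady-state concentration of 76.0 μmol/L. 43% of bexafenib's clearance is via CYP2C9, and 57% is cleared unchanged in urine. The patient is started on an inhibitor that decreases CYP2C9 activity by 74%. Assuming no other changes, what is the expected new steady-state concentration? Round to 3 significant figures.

CYP2C9: 0.43 × 0.26 = 0.1118
Other: 0.57 (unchanged)
New clearance relative to baseline: 0.1118 + 0.57 = 0.6818.
Steady-state concentration ∝ 1/CL, so new value = 76.0 / 0.6818 = 111 μmol/L.

111 μmol/L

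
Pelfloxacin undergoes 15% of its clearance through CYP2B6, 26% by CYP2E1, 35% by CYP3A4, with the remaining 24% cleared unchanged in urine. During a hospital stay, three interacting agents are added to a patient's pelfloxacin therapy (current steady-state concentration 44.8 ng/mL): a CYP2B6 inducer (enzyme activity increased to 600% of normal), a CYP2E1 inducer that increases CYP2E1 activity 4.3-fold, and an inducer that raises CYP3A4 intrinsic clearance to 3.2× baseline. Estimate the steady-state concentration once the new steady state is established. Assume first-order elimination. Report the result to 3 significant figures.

13.3 ng/mL

The CYP2B6 pathway (15% of clearance) rises to 6× activity: 0.15 × 6 = 0.9.
The CYP2E1 pathway (26% of clearance) rises to 4.3× activity: 0.26 × 4.3 = 1.118.
The CYP3A4 pathway (35% of clearance) rises to 3.2× activity: 0.35 × 3.2 = 1.12.
Non-CYP routes (24%) are unchanged.
CL_new/CL_old = 0.9 + 1.118 + 1.12 + 0.24 = 3.378.
New steady-state concentration = 44.8 / 3.378 = 13.3 ng/mL (concentration scales inversely with clearance).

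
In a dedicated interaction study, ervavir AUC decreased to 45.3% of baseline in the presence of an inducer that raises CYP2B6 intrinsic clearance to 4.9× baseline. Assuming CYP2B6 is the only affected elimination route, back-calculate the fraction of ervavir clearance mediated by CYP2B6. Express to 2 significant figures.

Let x = fm,CYP2B6. Because AUC ∝ 1/CL, relative clearance rose to 1/0.453 = 2.208.
Setting x·4.9 + (1 − x) = 2.208 and solving: x = (2.208 − 1)/(4.9 − 1) = 0.31.

0.31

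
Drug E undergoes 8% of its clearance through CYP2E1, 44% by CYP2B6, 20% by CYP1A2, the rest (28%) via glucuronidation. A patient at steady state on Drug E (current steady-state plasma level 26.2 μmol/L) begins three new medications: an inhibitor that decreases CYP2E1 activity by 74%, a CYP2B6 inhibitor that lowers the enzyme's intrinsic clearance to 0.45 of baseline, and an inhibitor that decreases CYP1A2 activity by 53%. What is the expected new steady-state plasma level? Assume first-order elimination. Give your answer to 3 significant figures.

CYP2E1: 0.08 × 0.26 = 0.0208
CYP2B6: 0.44 × 0.45 = 0.198
CYP1A2: 0.2 × 0.47 = 0.094
Other: 0.28 (unchanged)
CL_new/CL_old = 0.0208 + 0.198 + 0.094 + 0.28 = 0.5928.
New steady-state plasma level = 26.2 / 0.5928 = 44.2 μmol/L (concentration scales inversely with clearance).

44.2 μmol/L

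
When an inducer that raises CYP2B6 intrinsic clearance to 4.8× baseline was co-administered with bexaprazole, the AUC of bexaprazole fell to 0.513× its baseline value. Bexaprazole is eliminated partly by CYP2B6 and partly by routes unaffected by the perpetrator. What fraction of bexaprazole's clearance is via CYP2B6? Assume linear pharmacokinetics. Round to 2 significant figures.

CL'/CL = 1 / 0.513 = 1.949
4.8·fm + (1 − fm) = 1.949
fm = (1.949 − 1) / (4.8 − 1) = 0.25

0.25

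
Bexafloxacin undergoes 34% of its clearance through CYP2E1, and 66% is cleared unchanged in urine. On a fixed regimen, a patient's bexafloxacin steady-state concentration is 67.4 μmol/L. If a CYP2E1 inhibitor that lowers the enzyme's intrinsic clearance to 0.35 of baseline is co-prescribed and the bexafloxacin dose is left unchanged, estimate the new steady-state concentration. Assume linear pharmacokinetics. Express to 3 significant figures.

The CYP2E1 pathway (34% of clearance) falls to 0.35× activity: 0.34 × 0.35 = 0.119.
The remaining 66% of clearance is unaffected.
Relative clearance = 0.119 + 0.66 = 0.779.
With dosing unchanged, steady-state concentration scales as 1/CL: 67.4 / 0.779 = 86.5 μmol/L.

86.5 μmol/L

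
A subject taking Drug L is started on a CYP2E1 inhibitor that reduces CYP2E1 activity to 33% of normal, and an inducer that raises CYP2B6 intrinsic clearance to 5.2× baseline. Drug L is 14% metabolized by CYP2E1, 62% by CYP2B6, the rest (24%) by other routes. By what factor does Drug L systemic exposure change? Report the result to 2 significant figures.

0.28

CYP2E1: 0.14 × 0.33 = 0.0462
CYP2B6: 0.62 × 5.2 = 3.224
Other: 0.24 (unchanged)
New clearance relative to baseline: 0.0462 + 3.224 + 0.24 = 3.5102.
Because systemic exposure varies inversely with clearance, the combined effect is 1 / 3.5102 = 0.28.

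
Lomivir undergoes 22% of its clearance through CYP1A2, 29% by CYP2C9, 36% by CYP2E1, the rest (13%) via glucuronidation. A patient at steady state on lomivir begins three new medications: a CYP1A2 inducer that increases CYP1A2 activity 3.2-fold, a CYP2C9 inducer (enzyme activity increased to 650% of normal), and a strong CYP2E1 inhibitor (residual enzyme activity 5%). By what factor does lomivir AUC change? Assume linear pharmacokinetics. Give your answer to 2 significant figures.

0.37

The CYP1A2 pathway (22% of clearance) increases to 3.2× activity: 0.22 × 3.2 = 0.704.
The CYP2C9 pathway (29% of clearance) rises to 6.5× activity: 0.29 × 6.5 = 1.885.
The CYP2E1 pathway (36% of clearance) drops to 0.05× activity: 0.36 × 0.05 = 0.018.
The remaining 13% of clearance is unaffected.
CL_new/CL_old = 0.704 + 1.885 + 0.018 + 0.13 = 2.737.
Net AUC ratio = 1 / 2.737 = 0.37.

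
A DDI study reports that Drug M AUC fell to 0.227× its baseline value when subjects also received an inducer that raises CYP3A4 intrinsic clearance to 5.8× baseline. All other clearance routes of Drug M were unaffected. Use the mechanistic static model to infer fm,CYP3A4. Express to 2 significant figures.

CL'/CL = 1 / 0.227 = 4.405
5.8·fm + (1 − fm) = 4.405
fm = (4.405 − 1) / (5.8 − 1) = 0.71

0.71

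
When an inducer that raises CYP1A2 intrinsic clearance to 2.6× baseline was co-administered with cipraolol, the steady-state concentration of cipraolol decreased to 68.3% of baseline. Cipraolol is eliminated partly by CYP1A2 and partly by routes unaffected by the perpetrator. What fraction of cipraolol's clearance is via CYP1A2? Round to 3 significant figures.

Let x = fm,CYP1A2. Because steady-state concentration ∝ 1/CL, relative clearance rose to 1/0.683 = 1.464.
Setting x·2.6 + (1 − x) = 1.464 and solving: x = (1.464 − 1)/(2.6 − 1) = 0.290.

0.290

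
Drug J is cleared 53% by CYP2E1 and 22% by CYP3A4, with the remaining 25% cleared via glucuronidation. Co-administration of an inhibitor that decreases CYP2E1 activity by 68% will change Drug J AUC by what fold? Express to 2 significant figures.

CYP2E1: 0.53 × 0.32 = 0.1696
CYP3A4: 0.22 (unchanged)
Other: 0.25 (unchanged)
Relative clearance = 0.1696 + 0.22 + 0.25 = 0.6396.
AUC is inversely proportional to clearance, so the fold-change is 1 / 0.6396 = 1.6.

1.6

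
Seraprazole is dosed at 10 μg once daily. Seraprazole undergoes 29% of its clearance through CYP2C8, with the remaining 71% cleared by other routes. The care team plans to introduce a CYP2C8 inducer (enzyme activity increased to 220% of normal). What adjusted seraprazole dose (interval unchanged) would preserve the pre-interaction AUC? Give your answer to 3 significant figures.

13.5 μg

CYP2C8: 0.29 × 2.2 = 0.638
Other: 0.71 (unchanged)
New clearance relative to baseline: 0.638 + 0.71 = 1.348.
Exposure is unchanged when dose changes in proportion to clearance. New dose = 10 μg × 1.348 = 13.5 μg.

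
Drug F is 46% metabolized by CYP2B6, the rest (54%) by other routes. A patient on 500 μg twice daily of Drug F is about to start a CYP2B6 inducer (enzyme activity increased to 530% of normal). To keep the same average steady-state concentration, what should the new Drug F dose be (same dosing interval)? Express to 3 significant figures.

1.49 × 10³ μg

The CYP2B6 pathway (46% of clearance) rises to 5.3× activity: 0.46 × 5.3 = 2.438.
The remaining 54% of clearance is unaffected.
Relative clearance = 2.438 + 0.54 = 2.978.
Css,avg = (dose rate)/CL, so holding Css fixed requires dose ∝ CL: 500 × 2.978 = 1.49 × 10³ μg.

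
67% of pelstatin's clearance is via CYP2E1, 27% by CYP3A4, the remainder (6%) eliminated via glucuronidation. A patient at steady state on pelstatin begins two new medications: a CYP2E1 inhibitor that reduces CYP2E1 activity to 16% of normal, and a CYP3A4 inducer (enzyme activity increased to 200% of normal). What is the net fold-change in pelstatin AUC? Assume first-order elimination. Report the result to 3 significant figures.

The CYP2E1 pathway (67% of clearance) falls to 0.16× activity: 0.67 × 0.16 = 0.1072.
The CYP3A4 pathway (27% of clearance) is boosted to 2× activity: 0.27 × 2 = 0.54.
Non-CYP routes (6%) are unchanged.
CL_new/CL_old = 0.1072 + 0.54 + 0.06 = 0.7072.
Because AUC varies inversely with clearance, the combined effect is 1 / 0.7072 = 1.41.

1.41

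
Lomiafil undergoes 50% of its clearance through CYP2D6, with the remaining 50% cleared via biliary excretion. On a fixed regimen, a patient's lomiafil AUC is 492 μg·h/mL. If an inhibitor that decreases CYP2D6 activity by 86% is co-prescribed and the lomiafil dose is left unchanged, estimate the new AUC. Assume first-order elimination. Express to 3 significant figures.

CYP2D6: 0.5 × 0.14 = 0.07
Other: 0.5 (unchanged)
CL_new/CL_old = 0.07 + 0.5 = 0.57.
New AUC = baseline ÷ relative clearance = 492 / 0.57 = 863 μg·h/mL.

863 μg·h/mL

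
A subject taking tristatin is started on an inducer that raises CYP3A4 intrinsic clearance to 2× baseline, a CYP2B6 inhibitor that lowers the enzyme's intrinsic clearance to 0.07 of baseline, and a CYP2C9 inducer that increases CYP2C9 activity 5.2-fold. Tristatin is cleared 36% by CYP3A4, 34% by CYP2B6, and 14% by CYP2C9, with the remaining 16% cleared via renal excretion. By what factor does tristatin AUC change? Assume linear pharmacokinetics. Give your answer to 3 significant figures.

0.613

The CYP3A4 pathway (36% of clearance) is boosted to 2× activity: 0.36 × 2 = 0.72.
The CYP2B6 pathway (34% of clearance) is reduced to 0.07× activity: 0.34 × 0.07 = 0.0238.
The CYP2C9 pathway (14% of clearance) increases to 5.2× activity: 0.14 × 5.2 = 0.728.
Non-CYP routes (16%) are unchanged.
Relative clearance = 0.72 + 0.0238 + 0.728 + 0.16 = 1.6318.
Net AUC ratio = 1 / 1.6318 = 0.613.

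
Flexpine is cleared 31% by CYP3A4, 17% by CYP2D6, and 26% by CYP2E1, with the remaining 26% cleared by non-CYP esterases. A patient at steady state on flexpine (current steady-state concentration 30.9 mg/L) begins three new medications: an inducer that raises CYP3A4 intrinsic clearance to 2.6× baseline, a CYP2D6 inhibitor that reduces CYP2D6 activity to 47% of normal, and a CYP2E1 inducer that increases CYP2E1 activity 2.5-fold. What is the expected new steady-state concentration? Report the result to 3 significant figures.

CYP3A4: 0.31 × 2.6 = 0.806
CYP2D6: 0.17 × 0.47 = 0.0799
CYP2E1: 0.26 × 2.5 = 0.65
Other: 0.26 (unchanged)
New clearance relative to baseline: 0.806 + 0.0799 + 0.65 + 0.26 = 1.7959.
Steady-state concentration ∝ 1/CL: new value = 30.9 / 1.7959 = 17.2 mg/L.

17.2 mg/L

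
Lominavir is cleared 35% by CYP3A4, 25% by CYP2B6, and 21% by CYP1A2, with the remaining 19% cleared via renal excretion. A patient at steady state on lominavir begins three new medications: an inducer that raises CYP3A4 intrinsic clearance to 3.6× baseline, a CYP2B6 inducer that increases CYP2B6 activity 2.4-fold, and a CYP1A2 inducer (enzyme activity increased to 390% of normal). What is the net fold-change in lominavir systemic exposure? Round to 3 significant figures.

CYP3A4: 0.35 × 3.6 = 1.26
CYP2B6: 0.25 × 2.4 = 0.6
CYP1A2: 0.21 × 3.9 = 0.819
Other: 0.19 (unchanged)
CL_new/CL_old = 1.26 + 0.6 + 0.819 + 0.19 = 2.869.
Net systemic exposure ratio = 1 / 2.869 = 0.349.

0.349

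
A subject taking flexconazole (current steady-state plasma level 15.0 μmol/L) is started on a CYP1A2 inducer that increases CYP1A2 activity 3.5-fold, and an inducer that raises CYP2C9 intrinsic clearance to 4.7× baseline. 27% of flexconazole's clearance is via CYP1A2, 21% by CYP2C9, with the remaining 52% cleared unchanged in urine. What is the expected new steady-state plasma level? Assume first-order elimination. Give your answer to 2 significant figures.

CYP1A2: 0.27 × 3.5 = 0.945
CYP2C9: 0.21 × 4.7 = 0.987
Other: 0.52 (unchanged)
New clearance relative to baseline: 0.945 + 0.987 + 0.52 = 2.452.
New steady-state plasma level = 15.0 / 2.452 = 6.1 μmol/L (concentration scales inversely with clearance).

6.1 μmol/L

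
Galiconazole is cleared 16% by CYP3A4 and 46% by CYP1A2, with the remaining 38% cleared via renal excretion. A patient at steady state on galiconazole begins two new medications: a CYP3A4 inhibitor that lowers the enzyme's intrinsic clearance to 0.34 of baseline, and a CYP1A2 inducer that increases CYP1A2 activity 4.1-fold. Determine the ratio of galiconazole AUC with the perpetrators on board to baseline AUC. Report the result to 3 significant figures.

The CYP3A4 pathway (16% of clearance) is reduced to 0.34× activity: 0.16 × 0.34 = 0.0544.
The CYP1A2 pathway (46% of clearance) increases to 4.1× activity: 0.46 × 4.1 = 1.886.
Non-CYP routes (38%) are unchanged.
Relative clearance = 0.0544 + 1.886 + 0.38 = 2.3204.
Because AUC varies inversely with clearance, the combined effect is 1 / 2.3204 = 0.431.

0.431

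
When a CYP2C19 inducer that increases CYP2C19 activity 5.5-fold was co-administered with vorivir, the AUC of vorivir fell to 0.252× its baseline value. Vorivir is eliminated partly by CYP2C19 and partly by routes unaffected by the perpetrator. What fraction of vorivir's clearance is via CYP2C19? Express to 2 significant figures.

Let x = fm,CYP2C19. Because AUC ∝ 1/CL, relative clearance rose to 1/0.252 = 3.968.
Setting x·5.5 + (1 − x) = 3.968 and solving: x = (3.968 − 1)/(5.5 − 1) = 0.66.

0.66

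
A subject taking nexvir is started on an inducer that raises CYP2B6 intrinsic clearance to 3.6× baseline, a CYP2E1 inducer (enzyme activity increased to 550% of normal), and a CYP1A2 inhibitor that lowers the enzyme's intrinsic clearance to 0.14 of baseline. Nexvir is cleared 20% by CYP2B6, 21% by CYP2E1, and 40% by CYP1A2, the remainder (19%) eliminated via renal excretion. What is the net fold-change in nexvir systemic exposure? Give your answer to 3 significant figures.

0.471

CYP2B6: 0.2 × 3.6 = 0.72
CYP2E1: 0.21 × 5.5 = 1.155
CYP1A2: 0.4 × 0.14 = 0.056
Other: 0.19 (unchanged)
CL_new/CL_old = 0.72 + 1.155 + 0.056 + 0.19 = 2.121.
Net systemic exposure ratio = 1 / 2.121 = 0.471.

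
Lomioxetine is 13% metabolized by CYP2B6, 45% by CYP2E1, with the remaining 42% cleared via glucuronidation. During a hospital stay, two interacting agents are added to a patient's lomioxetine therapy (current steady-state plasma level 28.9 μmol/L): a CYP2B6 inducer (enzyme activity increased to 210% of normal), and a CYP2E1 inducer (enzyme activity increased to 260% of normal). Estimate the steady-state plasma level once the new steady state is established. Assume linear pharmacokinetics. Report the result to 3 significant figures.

The CYP2B6 pathway (13% of clearance) rises to 2.1× activity: 0.13 × 2.1 = 0.273.
The CYP2E1 pathway (45% of clearance) increases to 2.6× activity: 0.45 × 2.6 = 1.17.
The remaining 42% of clearance is unaffected.
New clearance relative to baseline: 0.273 + 1.17 + 0.42 = 1.863.
Dividing the baseline by the relative clearance: 28.9 / 1.863 = 15.5 μmol/L.

15.5 μmol/L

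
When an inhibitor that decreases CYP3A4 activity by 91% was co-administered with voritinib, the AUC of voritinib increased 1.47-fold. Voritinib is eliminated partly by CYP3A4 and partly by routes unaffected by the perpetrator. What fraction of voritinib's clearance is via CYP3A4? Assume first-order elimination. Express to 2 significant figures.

Let fm be the CYP3A4 fraction. New clearance relative to baseline = fm × 0.09 + (1 − fm).
AUC ratio = 1 / (new CL fraction), so new CL fraction = 1 / 1.47 = 0.6803.
fm × 0.09 + 1 − fm = 0.6803  ⇒  fm × (0.09 − 1) = −0.3197  ⇒  fm = 0.35.

0.35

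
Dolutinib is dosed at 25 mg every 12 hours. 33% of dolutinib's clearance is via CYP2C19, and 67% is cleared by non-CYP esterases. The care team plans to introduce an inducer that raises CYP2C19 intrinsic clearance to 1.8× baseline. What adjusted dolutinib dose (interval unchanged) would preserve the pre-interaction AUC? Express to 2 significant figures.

The CYP2C19 pathway (33% of clearance) increases to 1.8× activity: 0.33 × 1.8 = 0.594.
The remaining 67% of clearance is unaffected.
New clearance relative to baseline: 0.594 + 0.67 = 1.264.
To maintain the same steady-state level, dose must scale with clearance: new dose = 25 × 1.264 = 32 mg.

32 mg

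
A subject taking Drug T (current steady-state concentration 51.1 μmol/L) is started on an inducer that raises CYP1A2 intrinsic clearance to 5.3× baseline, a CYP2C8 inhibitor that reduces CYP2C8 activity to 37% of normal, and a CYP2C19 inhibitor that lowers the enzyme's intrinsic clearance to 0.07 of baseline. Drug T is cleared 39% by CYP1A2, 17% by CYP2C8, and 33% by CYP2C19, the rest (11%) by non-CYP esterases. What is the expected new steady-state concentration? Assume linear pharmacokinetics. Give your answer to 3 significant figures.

22.6 μmol/L

The CYP1A2 pathway (39% of clearance) increases to 5.3× activity: 0.39 × 5.3 = 2.067.
The CYP2C8 pathway (17% of clearance) is reduced to 0.37× activity: 0.17 × 0.37 = 0.0629.
The CYP2C19 pathway (33% of clearance) drops to 0.07× activity: 0.33 × 0.07 = 0.0231.
Non-CYP routes (11%) are unchanged.
CL_new/CL_old = 2.067 + 0.0629 + 0.0231 + 0.11 = 2.263.
New steady-state concentration = 51.1 / 2.263 = 22.6 μmol/L (concentration scales inversely with clearance).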